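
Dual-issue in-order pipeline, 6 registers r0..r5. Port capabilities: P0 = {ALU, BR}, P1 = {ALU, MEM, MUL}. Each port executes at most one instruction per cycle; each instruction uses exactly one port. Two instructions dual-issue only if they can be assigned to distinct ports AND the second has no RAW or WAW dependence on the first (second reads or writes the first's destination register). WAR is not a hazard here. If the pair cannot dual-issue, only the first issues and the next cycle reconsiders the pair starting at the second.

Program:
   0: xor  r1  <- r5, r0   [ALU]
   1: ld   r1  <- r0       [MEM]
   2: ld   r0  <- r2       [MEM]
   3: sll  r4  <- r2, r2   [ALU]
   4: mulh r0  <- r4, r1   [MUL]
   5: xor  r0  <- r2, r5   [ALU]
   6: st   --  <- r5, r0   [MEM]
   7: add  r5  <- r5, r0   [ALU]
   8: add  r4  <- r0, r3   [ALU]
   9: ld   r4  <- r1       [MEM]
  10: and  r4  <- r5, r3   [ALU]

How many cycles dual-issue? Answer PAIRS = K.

PAIRS = 2

[0] i0  xor.ALU  -- WAW r1
[1] i1  ld.MEM  -- no-port MEM/MEM
[2] i2/i3  ld.MEM;sll.ALU  -- pair
[3] i4  mulh.MUL  -- WAW r0
[4] i5  xor.ALU  -- RAW r0
[5] i6/i7  st.MEM;add.ALU  -- pair
[6] i8  add.ALU  -- WAW r4
[7] i9  ld.MEM  -- WAW r4
[8] i10  and.ALU  -- tail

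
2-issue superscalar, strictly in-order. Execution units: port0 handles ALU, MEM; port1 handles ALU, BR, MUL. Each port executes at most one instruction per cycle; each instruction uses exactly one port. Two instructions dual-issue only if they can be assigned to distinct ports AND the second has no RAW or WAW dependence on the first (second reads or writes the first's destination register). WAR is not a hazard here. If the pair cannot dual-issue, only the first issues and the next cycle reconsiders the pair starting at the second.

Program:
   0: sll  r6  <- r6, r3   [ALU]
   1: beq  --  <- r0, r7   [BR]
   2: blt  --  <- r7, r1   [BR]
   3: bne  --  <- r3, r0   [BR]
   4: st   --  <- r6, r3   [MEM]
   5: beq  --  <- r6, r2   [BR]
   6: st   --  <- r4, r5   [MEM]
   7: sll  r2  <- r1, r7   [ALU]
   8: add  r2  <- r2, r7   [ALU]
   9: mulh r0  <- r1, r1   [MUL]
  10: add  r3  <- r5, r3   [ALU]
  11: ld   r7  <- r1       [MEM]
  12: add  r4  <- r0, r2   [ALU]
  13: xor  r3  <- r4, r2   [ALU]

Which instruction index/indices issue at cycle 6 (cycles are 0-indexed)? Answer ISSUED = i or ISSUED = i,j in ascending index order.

ISSUED = 10,11

0. sll+beq @i0+i1  | dual
1. blt @i2  | no-port BR/BR
2. bne+st @i3+i4  | dual
3. beq+st @i5+i6  | dual
4. sll @i7  | RAW+WAW r2
5. add+mulh @i8+i9  | dual
6. add+ld @i10+i11  | dual
7. add @i12  | RAW r4
8. xor @i13  | tail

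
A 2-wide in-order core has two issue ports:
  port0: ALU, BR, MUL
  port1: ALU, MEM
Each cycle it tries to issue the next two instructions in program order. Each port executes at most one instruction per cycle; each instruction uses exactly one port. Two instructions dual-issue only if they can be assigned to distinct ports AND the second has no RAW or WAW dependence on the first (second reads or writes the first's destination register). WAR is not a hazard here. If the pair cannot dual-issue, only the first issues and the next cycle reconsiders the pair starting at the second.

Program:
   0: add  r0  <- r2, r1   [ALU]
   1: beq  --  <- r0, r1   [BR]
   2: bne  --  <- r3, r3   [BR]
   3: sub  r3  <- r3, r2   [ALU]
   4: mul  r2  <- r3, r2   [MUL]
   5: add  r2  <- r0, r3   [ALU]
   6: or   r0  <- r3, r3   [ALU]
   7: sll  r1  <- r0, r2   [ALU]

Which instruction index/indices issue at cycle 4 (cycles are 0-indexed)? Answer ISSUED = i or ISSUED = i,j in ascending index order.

ISSUED = 5,6

c0: i0 add.ALU  RAW r0
c1: i1 beq.BR  no-port BR/BR
c2: i2&i3 bne.BR+sub.ALU  pair
c3: i4 mul.MUL  WAW r2
c4: i5&i6 add.ALU+or.ALU  pair
c5: i7 sll.ALU  tail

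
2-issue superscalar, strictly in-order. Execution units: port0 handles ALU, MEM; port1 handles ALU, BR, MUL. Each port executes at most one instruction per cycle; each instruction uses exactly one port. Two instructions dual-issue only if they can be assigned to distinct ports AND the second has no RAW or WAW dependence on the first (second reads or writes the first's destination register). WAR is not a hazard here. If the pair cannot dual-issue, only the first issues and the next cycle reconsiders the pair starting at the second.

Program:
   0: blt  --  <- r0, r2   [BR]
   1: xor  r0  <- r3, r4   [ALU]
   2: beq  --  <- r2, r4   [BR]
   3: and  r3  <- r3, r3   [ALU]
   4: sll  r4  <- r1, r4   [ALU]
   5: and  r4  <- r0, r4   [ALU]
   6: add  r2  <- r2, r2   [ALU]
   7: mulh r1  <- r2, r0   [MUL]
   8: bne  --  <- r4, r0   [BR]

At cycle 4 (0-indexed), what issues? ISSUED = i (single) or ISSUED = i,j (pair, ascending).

ISSUED = 7

0. blt+xor @i0/i1  | pair
1. beq+and @i2/i3  | pair
2. sll @i4  | RAW+WAW r4
3. and+add @i5/i6  | pair
4. mulh @i7  | no-port MUL/BR
5. bne @i8  | tail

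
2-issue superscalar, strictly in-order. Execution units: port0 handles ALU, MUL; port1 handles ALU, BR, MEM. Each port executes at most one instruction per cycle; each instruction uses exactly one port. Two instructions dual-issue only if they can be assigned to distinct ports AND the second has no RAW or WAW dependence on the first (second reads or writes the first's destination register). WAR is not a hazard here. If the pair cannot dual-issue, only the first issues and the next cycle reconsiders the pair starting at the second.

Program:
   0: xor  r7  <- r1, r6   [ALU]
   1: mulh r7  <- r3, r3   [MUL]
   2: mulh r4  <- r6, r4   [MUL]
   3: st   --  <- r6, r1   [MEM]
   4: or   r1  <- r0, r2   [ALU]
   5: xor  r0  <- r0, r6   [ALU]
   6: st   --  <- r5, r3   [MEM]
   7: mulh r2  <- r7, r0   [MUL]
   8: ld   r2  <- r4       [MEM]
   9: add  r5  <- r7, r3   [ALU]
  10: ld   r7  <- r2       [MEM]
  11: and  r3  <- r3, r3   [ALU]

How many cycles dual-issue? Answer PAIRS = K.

#0 head=0: xor.ALU i0 WAW r7
#1 head=1: mulh.MUL i1 no-port MUL/MUL
#2 head=2: mulh.MUL st.MEM i2&i3 2-wide
#3 head=4: or.ALU xor.ALU i4&i5 2-wide
#4 head=6: st.MEM mulh.MUL i6&i7 2-wide
#5 head=8: ld.MEM add.ALU i8&i9 2-wide
#6 head=10: ld.MEM and.ALU i10&i11 2-wide

PAIRS = 5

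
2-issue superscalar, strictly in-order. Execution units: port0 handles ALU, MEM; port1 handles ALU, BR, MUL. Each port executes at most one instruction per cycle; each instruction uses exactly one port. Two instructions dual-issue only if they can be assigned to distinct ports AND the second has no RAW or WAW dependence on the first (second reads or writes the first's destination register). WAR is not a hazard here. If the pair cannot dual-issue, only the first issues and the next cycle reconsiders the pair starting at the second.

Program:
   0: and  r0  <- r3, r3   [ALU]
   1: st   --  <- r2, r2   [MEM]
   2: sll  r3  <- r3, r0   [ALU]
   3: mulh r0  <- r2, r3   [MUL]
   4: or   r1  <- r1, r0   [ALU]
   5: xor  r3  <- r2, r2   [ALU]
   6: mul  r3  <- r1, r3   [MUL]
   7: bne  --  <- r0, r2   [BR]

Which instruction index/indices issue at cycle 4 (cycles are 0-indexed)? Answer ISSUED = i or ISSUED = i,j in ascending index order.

0. and/st @i0,i1  | dual
1. sll @i2  | RAW r3
2. mulh @i3  | RAW r0
3. or/xor @i4,i5  | dual
4. mul @i6  | no-port MUL/BR
5. bne @i7  | tail

ISSUED = 6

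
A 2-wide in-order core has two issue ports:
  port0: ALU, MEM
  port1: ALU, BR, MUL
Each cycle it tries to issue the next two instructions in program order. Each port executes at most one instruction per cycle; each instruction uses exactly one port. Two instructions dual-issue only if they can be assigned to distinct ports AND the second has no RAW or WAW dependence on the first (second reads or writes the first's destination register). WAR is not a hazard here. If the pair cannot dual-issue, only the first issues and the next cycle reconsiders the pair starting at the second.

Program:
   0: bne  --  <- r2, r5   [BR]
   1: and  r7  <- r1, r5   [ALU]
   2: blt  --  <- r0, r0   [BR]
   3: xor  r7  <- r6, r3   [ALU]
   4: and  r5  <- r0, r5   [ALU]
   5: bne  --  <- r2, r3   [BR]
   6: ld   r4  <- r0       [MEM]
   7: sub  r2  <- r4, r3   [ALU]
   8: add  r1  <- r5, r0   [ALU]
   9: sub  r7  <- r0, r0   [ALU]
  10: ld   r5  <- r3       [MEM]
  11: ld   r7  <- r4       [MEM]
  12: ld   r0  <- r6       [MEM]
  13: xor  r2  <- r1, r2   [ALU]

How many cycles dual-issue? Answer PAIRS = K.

#0 head=0: bne and i0+i1 dual
#1 head=2: blt xor i2+i3 dual
#2 head=4: and bne i4+i5 dual
#3 head=6: ld i6 RAW r4
#4 head=7: sub add i7+i8 dual
#5 head=9: sub ld i9+i10 dual
#6 head=11: ld i11 no-port MEM/MEM
#7 head=12: ld xor i12+i13 dual

PAIRS = 6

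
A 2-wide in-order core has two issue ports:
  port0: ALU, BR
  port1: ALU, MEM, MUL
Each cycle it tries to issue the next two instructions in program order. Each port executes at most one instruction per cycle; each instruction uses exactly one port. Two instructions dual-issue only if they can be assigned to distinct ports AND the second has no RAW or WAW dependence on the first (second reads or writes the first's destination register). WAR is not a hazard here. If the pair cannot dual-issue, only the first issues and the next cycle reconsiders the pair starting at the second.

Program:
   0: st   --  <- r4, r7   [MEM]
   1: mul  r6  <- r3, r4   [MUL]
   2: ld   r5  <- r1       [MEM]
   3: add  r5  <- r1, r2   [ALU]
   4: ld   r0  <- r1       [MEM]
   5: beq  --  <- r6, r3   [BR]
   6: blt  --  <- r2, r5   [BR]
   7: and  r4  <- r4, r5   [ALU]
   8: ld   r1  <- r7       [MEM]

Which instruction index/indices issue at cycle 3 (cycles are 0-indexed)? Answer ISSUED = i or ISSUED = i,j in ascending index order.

ISSUED = 3,4

0. st.MEM @i0  | no-port MEM/MUL
1. mul.MUL @i1  | no-port MUL/MEM
2. ld.MEM @i2  | WAW r5
3. add.ALU/ld.MEM @i3,i4  | 2-wide
4. beq.BR @i5  | no-port BR/BR
5. blt.BR/and.ALU @i6,i7  | 2-wide
6. ld.MEM @i8  | tail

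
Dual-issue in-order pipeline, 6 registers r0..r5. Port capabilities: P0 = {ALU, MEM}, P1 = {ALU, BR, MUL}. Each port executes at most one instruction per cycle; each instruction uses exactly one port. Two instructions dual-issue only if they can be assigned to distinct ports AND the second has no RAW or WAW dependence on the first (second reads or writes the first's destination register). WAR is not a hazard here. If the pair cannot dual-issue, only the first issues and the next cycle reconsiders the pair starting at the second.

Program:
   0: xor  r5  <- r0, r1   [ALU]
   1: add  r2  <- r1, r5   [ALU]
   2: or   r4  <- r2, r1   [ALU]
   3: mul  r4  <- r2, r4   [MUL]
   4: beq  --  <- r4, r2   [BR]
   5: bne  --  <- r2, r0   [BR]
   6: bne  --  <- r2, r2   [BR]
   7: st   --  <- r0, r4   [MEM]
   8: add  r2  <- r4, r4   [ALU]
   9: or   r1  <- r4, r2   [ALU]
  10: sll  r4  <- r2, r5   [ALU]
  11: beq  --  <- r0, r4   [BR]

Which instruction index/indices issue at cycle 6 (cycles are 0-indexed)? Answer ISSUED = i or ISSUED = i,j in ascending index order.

0. xor.ALU @i0  | RAW r5
1. add.ALU @i1  | RAW r2
2. or.ALU @i2  | RAW+WAW r4
3. mul.MUL @i3  | no-port MUL/BR
4. beq.BR @i4  | no-port BR/BR
5. bne.BR @i5  | no-port BR/BR
6. bne.BR/st.MEM @i6,i7  | 2-wide
7. add.ALU @i8  | RAW r2
8. or.ALU/sll.ALU @i9,i10  | 2-wide
9. beq.BR @i11  | tail

ISSUED = 6,7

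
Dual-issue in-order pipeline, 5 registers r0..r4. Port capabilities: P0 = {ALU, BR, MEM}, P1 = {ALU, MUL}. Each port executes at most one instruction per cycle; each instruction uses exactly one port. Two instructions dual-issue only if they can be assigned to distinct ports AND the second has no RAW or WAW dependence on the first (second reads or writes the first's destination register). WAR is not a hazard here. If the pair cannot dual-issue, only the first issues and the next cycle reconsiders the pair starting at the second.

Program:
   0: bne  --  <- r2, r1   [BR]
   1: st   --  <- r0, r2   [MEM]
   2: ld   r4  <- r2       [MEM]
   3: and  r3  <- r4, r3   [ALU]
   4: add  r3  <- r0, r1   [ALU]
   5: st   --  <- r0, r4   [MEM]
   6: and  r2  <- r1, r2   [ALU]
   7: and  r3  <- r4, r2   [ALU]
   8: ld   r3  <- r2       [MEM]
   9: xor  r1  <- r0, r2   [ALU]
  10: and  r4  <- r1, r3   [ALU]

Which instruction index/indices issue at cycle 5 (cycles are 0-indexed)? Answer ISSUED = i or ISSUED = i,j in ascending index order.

#0 head=0: bne.BR i0 no-port BR/MEM
#1 head=1: st.MEM i1 no-port MEM/MEM
#2 head=2: ld.MEM i2 RAW r4
#3 head=3: and.ALU i3 WAW r3
#4 head=4: add.ALU st.MEM i4&i5 pair
#5 head=6: and.ALU i6 RAW r2
#6 head=7: and.ALU i7 WAW r3
#7 head=8: ld.MEM xor.ALU i8&i9 pair
#8 head=10: and.ALU i10 tail

ISSUED = 6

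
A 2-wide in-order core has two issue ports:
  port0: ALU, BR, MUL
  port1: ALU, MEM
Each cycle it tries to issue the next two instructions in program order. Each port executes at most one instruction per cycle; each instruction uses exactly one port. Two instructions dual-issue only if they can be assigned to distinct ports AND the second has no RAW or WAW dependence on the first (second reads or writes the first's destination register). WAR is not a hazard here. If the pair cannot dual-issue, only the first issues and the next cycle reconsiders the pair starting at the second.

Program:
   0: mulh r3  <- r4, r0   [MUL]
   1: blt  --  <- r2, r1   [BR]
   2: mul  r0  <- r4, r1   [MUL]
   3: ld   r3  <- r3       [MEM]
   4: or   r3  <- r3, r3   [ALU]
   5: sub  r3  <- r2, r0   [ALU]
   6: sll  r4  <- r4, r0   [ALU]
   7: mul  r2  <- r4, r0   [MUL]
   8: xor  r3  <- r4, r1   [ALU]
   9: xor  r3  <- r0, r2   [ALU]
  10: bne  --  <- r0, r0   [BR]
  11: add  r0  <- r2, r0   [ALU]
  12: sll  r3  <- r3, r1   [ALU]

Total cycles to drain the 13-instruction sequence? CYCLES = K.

0. mulh.MUL @i0  | no-port MUL/BR
1. blt.BR @i1  | no-port BR/MUL
2. mul.MUL ld.MEM @i2,i3  | 2-wide
3. or.ALU @i4  | WAW r3
4. sub.ALU sll.ALU @i5,i6  | 2-wide
5. mul.MUL xor.ALU @i7,i8  | 2-wide
6. xor.ALU bne.BR @i9,i10  | 2-wide
7. add.ALU sll.ALU @i11,i12  | 2-wide

CYCLES = 8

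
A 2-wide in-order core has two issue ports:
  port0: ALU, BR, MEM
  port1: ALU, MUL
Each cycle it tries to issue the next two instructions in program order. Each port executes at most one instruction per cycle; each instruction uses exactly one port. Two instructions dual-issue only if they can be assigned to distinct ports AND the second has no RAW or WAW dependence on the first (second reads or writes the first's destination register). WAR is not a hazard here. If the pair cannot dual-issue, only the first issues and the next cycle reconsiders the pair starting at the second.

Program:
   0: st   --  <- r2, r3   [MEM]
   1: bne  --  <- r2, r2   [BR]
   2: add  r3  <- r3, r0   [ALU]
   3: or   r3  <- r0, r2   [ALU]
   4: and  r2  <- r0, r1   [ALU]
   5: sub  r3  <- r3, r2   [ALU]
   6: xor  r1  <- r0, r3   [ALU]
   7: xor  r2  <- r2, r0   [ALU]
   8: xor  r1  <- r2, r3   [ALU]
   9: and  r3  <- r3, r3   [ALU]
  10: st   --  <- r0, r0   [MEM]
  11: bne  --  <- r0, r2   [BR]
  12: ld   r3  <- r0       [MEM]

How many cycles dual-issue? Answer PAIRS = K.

PAIRS = 4

#0 head=0: st i0 no-port MEM/BR
#1 head=1: bne/add i1/i2 dual
#2 head=3: or/and i3/i4 dual
#3 head=5: sub i5 RAW r3
#4 head=6: xor/xor i6/i7 dual
#5 head=8: xor/and i8/i9 dual
#6 head=10: st i10 no-port MEM/BR
#7 head=11: bne i11 no-port BR/MEM
#8 head=12: ld i12 tail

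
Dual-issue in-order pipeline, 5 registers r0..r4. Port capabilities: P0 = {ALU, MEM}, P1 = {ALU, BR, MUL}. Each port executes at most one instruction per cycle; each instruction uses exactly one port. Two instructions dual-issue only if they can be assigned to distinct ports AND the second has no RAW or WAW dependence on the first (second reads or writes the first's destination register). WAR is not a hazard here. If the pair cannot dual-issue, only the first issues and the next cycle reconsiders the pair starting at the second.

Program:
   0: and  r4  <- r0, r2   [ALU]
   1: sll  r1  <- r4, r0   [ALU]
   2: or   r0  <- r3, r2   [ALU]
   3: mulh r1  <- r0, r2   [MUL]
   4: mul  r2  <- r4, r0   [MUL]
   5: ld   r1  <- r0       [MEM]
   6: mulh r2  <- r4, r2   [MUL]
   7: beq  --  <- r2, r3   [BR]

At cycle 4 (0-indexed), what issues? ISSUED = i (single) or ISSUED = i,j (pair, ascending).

  cy0 -> i0 (and) RAW r4
  cy1 -> i1+i2 (sll+or) pair
  cy2 -> i3 (mulh) no-port MUL/MUL
  cy3 -> i4+i5 (mul+ld) pair
  cy4 -> i6 (mulh) no-port MUL/BR
  cy5 -> i7 (beq) tail

ISSUED = 6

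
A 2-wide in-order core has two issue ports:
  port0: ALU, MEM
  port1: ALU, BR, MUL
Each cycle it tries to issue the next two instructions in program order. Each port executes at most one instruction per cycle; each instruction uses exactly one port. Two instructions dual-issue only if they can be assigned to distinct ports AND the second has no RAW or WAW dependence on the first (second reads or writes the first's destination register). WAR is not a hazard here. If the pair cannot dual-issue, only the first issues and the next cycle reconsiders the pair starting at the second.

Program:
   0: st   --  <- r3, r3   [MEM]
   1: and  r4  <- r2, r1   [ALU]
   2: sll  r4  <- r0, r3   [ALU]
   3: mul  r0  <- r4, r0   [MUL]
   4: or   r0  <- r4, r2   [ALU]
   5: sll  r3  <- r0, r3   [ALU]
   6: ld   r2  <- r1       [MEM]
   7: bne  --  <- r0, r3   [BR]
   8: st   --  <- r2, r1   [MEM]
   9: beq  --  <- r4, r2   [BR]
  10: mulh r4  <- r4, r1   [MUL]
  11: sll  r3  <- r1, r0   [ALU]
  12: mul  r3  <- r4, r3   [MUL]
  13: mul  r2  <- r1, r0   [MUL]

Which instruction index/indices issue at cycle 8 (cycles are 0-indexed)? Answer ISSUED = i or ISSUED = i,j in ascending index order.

ISSUED = 12

t=0 i0&i1:st/and ; dual
t=1 i2:sll ; RAW r4
t=2 i3:mul ; WAW r0
t=3 i4:or ; RAW r0
t=4 i5&i6:sll/ld ; dual
t=5 i7&i8:bne/st ; dual
t=6 i9:beq ; no-port BR/MUL
t=7 i10&i11:mulh/sll ; dual
t=8 i12:mul ; no-port MUL/MUL
t=9 i13:mul ; tail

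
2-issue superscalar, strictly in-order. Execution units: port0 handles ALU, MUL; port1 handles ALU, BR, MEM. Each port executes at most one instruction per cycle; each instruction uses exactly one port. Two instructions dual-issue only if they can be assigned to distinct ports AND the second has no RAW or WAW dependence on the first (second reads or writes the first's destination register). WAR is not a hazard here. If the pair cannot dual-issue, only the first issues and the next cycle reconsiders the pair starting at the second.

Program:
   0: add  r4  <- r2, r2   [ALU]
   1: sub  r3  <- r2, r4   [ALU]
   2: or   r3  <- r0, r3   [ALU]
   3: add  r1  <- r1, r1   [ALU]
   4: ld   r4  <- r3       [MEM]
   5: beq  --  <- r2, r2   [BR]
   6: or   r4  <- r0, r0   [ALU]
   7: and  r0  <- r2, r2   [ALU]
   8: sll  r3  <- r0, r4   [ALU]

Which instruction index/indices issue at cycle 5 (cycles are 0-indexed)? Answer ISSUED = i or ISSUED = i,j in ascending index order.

ISSUED = 7

#0 head=0: add i0 RAW r4
#1 head=1: sub i1 RAW+WAW r3
#2 head=2: or/add i2&i3 dual
#3 head=4: ld i4 no-port MEM/BR
#4 head=5: beq/or i5&i6 dual
#5 head=7: and i7 RAW r0
#6 head=8: sll i8 tail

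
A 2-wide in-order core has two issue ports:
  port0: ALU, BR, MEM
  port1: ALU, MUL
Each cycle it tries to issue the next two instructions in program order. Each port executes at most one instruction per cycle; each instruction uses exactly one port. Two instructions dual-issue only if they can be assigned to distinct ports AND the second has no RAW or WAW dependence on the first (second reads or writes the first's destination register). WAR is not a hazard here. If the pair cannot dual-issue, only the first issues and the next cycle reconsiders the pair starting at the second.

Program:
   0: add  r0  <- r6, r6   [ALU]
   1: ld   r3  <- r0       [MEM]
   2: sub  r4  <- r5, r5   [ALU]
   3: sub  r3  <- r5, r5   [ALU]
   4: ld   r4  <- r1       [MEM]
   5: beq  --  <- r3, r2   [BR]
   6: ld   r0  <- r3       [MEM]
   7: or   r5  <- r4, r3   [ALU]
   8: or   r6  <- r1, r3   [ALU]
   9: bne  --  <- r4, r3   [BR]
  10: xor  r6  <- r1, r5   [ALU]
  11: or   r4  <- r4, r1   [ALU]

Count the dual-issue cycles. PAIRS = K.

[0] i0  add.ALU  -- RAW r0
[1] i1&i2  ld.MEM;sub.ALU  -- pair
[2] i3&i4  sub.ALU;ld.MEM  -- pair
[3] i5  beq.BR  -- no-port BR/MEM
[4] i6&i7  ld.MEM;or.ALU  -- pair
[5] i8&i9  or.ALU;bne.BR  -- pair
[6] i10&i11  xor.ALU;or.ALU  -- pair

PAIRS = 5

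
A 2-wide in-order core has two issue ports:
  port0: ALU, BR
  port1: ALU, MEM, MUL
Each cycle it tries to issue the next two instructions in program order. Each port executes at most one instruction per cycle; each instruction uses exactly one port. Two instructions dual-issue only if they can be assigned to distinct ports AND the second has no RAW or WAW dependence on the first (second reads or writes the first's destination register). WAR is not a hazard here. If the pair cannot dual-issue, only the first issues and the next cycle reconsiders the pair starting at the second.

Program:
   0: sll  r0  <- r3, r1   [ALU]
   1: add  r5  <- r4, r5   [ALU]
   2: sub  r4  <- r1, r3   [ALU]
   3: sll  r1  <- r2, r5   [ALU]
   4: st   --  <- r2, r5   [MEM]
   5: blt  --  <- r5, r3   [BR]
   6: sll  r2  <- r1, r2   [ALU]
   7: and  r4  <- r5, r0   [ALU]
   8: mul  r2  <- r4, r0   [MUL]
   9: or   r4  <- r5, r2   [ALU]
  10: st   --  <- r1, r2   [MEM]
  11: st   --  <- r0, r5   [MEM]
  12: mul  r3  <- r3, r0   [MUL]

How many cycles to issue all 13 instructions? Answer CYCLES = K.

CYCLES = 8

c0: i0,i1 sll.ALU+add.ALU  dual
c1: i2,i3 sub.ALU+sll.ALU  dual
c2: i4,i5 st.MEM+blt.BR  dual
c3: i6,i7 sll.ALU+and.ALU  dual
c4: i8 mul.MUL  RAW r2
c5: i9,i10 or.ALU+st.MEM  dual
c6: i11 st.MEM  no-port MEM/MUL
c7: i12 mul.MUL  tail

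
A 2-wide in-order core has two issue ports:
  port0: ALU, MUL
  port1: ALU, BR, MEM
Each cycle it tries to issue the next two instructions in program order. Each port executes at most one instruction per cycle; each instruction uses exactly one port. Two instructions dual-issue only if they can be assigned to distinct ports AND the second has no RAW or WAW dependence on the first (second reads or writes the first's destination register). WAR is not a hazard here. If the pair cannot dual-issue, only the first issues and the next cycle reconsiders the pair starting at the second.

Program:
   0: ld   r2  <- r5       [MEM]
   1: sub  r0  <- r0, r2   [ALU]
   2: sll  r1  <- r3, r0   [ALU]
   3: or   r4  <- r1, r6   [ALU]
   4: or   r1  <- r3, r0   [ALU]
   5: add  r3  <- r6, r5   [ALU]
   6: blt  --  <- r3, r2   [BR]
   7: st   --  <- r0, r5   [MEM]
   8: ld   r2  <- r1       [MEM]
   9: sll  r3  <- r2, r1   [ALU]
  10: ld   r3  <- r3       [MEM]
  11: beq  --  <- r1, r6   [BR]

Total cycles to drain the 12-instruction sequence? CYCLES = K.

t=0 i0:ld.MEM ; RAW r2
t=1 i1:sub.ALU ; RAW r0
t=2 i2:sll.ALU ; RAW r1
t=3 i3/i4:or.ALU;or.ALU ; pair
t=4 i5:add.ALU ; RAW r3
t=5 i6:blt.BR ; no-port BR/MEM
t=6 i7:st.MEM ; no-port MEM/MEM
t=7 i8:ld.MEM ; RAW r2
t=8 i9:sll.ALU ; RAW+WAW r3
t=9 i10:ld.MEM ; no-port MEM/BR
t=10 i11:beq.BR ; tail

CYCLES = 11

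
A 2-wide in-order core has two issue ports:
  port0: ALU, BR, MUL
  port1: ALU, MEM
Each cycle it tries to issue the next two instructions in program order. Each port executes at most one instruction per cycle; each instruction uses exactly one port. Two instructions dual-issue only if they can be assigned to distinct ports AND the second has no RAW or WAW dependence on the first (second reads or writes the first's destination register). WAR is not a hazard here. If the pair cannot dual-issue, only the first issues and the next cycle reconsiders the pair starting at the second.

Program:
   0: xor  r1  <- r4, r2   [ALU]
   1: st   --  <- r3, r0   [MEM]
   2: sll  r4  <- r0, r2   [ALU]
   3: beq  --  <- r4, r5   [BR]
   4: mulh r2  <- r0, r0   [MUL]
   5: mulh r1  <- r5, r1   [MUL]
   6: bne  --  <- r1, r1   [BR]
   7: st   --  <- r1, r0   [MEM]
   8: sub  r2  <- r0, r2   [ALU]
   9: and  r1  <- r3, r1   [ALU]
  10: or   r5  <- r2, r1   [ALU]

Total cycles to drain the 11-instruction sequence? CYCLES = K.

c0: i0,i1 xor+st  pair
c1: i2 sll  RAW r4
c2: i3 beq  no-port BR/MUL
c3: i4 mulh  no-port MUL/MUL
c4: i5 mulh  no-port MUL/BR
c5: i6,i7 bne+st  pair
c6: i8,i9 sub+and  pair
c7: i10 or  tail

CYCLES = 8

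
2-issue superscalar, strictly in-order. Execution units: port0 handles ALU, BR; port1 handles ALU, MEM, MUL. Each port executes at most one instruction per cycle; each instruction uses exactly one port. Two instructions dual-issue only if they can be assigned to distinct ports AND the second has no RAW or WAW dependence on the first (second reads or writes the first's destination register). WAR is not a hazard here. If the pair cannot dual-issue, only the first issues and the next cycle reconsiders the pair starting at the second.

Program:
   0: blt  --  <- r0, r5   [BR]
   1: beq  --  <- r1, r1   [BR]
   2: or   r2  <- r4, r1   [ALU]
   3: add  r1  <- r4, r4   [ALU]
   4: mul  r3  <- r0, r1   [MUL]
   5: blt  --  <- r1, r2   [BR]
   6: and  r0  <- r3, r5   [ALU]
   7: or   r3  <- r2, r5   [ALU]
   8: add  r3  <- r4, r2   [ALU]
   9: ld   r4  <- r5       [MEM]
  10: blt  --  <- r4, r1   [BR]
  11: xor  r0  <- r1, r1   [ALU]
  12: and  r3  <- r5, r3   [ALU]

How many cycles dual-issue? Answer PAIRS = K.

PAIRS = 5

c0: i0 blt.BR  no-port BR/BR
c1: i1&i2 beq.BR/or.ALU  pair
c2: i3 add.ALU  RAW r1
c3: i4&i5 mul.MUL/blt.BR  pair
c4: i6&i7 and.ALU/or.ALU  pair
c5: i8&i9 add.ALU/ld.MEM  pair
c6: i10&i11 blt.BR/xor.ALU  pair
c7: i12 and.ALU  tail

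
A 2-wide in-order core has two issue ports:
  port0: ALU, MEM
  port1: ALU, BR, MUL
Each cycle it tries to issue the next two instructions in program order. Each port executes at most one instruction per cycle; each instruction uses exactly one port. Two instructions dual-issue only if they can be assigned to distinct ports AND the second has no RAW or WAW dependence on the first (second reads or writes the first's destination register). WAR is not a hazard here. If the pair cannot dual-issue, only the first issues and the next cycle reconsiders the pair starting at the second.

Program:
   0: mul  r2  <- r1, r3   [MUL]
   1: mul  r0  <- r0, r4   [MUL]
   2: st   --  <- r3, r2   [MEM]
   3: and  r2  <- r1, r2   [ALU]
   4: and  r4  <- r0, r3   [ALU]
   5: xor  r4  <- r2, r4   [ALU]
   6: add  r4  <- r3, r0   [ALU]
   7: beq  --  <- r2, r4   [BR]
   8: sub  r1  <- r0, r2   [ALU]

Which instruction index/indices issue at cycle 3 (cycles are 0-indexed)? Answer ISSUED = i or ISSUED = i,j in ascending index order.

ISSUED = 5

  cy0 -> i0 (mul.MUL) no-port MUL/MUL
  cy1 -> i1,i2 (mul.MUL;st.MEM) 2-wide
  cy2 -> i3,i4 (and.ALU;and.ALU) 2-wide
  cy3 -> i5 (xor.ALU) WAW r4
  cy4 -> i6 (add.ALU) RAW r4
  cy5 -> i7,i8 (beq.BR;sub.ALU) 2-wide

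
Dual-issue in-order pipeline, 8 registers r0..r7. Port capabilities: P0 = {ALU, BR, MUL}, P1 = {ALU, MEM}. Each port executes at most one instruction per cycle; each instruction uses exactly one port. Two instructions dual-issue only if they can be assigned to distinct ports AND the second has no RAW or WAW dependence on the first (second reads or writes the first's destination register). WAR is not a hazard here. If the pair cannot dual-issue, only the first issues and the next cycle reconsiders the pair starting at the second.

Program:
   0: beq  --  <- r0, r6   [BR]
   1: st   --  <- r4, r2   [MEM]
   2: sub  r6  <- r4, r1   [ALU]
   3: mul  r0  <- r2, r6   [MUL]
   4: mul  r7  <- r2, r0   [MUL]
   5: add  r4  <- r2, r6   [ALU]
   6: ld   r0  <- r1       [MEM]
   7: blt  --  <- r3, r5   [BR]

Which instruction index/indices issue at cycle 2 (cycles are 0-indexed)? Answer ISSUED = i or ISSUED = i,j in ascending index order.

ISSUED = 3

c0: i0,i1 beq+st  2-wide
c1: i2 sub  RAW r6
c2: i3 mul  no-port MUL/MUL
c3: i4,i5 mul+add  2-wide
c4: i6,i7 ld+blt  2-wide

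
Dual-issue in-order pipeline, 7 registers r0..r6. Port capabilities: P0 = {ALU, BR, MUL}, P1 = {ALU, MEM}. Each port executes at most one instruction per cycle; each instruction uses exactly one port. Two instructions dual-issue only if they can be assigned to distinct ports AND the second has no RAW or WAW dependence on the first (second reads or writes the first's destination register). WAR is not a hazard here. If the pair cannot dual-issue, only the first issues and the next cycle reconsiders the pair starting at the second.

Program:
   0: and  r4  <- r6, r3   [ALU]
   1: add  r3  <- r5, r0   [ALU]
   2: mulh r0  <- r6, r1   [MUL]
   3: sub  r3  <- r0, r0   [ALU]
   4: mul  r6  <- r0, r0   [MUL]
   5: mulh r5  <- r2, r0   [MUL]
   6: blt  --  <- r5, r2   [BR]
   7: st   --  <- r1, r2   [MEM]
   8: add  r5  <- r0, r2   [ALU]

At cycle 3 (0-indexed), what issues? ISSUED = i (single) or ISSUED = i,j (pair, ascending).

ISSUED = 5

[0] i0,i1  and+add  -- 2-wide
[1] i2  mulh  -- RAW r0
[2] i3,i4  sub+mul  -- 2-wide
[3] i5  mulh  -- no-port MUL/BR
[4] i6,i7  blt+st  -- 2-wide
[5] i8  add  -- tail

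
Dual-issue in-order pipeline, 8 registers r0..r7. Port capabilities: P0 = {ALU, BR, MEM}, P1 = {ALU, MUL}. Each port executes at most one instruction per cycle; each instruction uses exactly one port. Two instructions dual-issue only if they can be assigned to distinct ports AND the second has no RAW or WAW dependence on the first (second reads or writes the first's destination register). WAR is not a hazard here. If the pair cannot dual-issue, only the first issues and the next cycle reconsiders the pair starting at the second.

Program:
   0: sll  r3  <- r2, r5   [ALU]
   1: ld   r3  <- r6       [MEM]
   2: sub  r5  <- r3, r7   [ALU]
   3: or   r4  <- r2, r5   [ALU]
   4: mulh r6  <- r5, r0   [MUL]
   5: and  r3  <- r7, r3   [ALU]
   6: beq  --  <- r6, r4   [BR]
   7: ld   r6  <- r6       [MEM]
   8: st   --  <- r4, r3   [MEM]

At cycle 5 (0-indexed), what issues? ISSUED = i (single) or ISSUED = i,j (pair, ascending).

  cy0 -> i0 (sll.ALU) WAW r3
  cy1 -> i1 (ld.MEM) RAW r3
  cy2 -> i2 (sub.ALU) RAW r5
  cy3 -> i3+i4 (or.ALU/mulh.MUL) dual
  cy4 -> i5+i6 (and.ALU/beq.BR) dual
  cy5 -> i7 (ld.MEM) no-port MEM/MEM
  cy6 -> i8 (st.MEM) tail

ISSUED = 7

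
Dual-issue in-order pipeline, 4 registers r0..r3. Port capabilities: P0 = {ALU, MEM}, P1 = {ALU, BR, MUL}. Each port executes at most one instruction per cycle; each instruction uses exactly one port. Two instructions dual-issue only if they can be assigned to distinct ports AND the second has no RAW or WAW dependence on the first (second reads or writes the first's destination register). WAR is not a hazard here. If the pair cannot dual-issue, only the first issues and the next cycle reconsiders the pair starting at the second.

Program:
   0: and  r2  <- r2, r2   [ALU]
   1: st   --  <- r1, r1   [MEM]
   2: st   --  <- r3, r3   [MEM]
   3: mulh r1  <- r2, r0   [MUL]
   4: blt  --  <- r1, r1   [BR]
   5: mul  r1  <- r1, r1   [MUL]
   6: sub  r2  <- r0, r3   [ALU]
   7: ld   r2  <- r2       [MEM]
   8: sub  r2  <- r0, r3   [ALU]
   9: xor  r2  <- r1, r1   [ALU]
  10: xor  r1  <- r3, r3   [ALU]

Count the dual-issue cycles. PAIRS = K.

PAIRS = 4

0. and;st @i0/i1  | 2-wide
1. st;mulh @i2/i3  | 2-wide
2. blt @i4  | no-port BR/MUL
3. mul;sub @i5/i6  | 2-wide
4. ld @i7  | WAW r2
5. sub @i8  | WAW r2
6. xor;xor @i9/i10  | 2-wide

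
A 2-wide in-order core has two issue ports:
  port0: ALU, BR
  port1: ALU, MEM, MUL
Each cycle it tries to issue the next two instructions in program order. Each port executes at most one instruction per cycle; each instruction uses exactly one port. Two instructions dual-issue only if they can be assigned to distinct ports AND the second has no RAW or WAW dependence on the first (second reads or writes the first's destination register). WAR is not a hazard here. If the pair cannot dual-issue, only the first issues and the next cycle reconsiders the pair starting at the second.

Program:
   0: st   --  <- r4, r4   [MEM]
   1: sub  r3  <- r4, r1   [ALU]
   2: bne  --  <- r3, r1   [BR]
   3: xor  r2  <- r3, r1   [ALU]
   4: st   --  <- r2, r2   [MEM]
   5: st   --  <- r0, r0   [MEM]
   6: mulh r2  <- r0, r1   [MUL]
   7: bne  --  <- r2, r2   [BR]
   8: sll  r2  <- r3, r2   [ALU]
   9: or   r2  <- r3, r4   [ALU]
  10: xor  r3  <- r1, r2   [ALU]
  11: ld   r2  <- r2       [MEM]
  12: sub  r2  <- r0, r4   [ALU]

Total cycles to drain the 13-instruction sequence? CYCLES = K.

t=0 i0/i1:st+sub ; dual
t=1 i2/i3:bne+xor ; dual
t=2 i4:st ; no-port MEM/MEM
t=3 i5:st ; no-port MEM/MUL
t=4 i6:mulh ; RAW r2
t=5 i7/i8:bne+sll ; dual
t=6 i9:or ; RAW r2
t=7 i10/i11:xor+ld ; dual
t=8 i12:sub ; tail

CYCLES = 9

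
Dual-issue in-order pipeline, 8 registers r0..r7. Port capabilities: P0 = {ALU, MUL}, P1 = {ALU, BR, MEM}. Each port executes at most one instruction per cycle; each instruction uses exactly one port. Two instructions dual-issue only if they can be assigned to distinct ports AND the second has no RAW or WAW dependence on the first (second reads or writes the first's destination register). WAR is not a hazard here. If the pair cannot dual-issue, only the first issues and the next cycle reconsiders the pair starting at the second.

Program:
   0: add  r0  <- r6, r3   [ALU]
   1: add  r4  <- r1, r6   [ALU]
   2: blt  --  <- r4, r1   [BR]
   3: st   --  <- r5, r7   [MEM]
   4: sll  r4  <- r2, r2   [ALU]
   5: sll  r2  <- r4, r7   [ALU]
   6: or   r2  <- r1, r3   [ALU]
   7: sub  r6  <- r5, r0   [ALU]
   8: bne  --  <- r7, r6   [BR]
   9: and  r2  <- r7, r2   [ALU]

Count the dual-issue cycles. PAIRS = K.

PAIRS = 4

c0: i0+i1 add.ALU add.ALU  pair
c1: i2 blt.BR  no-port BR/MEM
c2: i3+i4 st.MEM sll.ALU  pair
c3: i5 sll.ALU  WAW r2
c4: i6+i7 or.ALU sub.ALU  pair
c5: i8+i9 bne.BR and.ALU  pair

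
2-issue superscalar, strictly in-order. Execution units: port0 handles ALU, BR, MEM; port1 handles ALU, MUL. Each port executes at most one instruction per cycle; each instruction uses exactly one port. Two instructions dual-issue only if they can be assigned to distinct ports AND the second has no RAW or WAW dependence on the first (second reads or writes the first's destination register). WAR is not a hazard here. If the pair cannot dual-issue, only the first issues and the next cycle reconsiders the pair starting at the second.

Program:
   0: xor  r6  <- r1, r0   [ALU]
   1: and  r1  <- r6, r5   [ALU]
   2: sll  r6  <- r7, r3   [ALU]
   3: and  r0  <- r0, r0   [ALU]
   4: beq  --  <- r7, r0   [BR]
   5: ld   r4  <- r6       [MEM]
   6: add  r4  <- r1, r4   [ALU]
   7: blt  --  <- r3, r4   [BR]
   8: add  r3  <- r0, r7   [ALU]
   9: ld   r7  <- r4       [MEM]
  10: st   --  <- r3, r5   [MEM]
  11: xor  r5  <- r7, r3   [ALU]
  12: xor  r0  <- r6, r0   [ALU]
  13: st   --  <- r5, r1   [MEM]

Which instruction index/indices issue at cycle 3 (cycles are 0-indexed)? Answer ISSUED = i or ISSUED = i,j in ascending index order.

ISSUED = 4

  cy0 -> i0 (xor.ALU) RAW r6
  cy1 -> i1/i2 (and.ALU sll.ALU) pair
  cy2 -> i3 (and.ALU) RAW r0
  cy3 -> i4 (beq.BR) no-port BR/MEM
  cy4 -> i5 (ld.MEM) RAW+WAW r4
  cy5 -> i6 (add.ALU) RAW r4
  cy6 -> i7/i8 (blt.BR add.ALU) pair
  cy7 -> i9 (ld.MEM) no-port MEM/MEM
  cy8 -> i10/i11 (st.MEM xor.ALU) pair
  cy9 -> i12/i13 (xor.ALU st.MEM) pair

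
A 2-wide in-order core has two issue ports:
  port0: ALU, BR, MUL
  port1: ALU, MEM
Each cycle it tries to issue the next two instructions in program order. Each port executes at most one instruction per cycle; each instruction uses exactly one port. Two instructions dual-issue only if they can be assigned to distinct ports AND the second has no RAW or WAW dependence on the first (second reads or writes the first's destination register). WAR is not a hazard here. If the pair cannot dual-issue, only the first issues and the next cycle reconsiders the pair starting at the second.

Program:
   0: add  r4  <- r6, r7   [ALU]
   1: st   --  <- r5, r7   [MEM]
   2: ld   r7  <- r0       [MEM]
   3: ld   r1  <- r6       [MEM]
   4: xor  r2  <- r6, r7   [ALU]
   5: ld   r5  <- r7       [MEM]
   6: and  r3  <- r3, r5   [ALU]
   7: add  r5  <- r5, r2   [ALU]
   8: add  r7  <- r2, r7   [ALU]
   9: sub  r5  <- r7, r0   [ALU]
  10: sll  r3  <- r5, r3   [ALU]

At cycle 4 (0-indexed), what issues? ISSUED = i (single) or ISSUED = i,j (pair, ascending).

  cy0 -> i0,i1 (add/st) dual
  cy1 -> i2 (ld) no-port MEM/MEM
  cy2 -> i3,i4 (ld/xor) dual
  cy3 -> i5 (ld) RAW r5
  cy4 -> i6,i7 (and/add) dual
  cy5 -> i8 (add) RAW r7
  cy6 -> i9 (sub) RAW r5
  cy7 -> i10 (sll) tail

ISSUED = 6,7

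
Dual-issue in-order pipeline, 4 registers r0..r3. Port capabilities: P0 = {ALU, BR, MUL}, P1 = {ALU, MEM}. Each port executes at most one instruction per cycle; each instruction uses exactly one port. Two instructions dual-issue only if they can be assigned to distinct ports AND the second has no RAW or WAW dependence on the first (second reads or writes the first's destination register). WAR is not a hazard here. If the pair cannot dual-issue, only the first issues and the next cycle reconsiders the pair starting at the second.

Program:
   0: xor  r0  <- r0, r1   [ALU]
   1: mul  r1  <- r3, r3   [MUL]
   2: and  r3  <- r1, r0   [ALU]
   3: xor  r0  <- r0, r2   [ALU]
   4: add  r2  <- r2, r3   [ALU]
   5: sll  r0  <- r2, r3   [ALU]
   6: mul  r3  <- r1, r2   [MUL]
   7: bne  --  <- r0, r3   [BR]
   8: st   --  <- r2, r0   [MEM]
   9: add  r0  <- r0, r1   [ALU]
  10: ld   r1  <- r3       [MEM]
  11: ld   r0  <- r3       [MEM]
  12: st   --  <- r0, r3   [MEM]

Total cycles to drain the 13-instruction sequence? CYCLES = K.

CYCLES = 8

0. xor.ALU;mul.MUL @i0/i1  | pair
1. and.ALU;xor.ALU @i2/i3  | pair
2. add.ALU @i4  | RAW r2
3. sll.ALU;mul.MUL @i5/i6  | pair
4. bne.BR;st.MEM @i7/i8  | pair
5. add.ALU;ld.MEM @i9/i10  | pair
6. ld.MEM @i11  | no-port MEM/MEM
7. st.MEM @i12  | tail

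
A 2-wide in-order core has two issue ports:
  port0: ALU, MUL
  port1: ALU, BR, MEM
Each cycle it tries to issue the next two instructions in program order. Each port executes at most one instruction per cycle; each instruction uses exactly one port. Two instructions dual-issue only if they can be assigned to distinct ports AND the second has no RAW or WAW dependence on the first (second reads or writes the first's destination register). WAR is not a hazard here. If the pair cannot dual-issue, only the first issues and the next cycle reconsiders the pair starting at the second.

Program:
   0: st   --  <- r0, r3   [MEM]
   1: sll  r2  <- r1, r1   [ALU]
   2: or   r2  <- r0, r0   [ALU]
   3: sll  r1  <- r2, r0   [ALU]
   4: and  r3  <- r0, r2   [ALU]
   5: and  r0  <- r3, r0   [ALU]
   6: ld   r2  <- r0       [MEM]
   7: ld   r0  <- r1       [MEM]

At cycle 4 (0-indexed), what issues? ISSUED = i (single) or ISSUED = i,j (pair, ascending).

[0] i0/i1  st;sll  -- dual
[1] i2  or  -- RAW r2
[2] i3/i4  sll;and  -- dual
[3] i5  and  -- RAW r0
[4] i6  ld  -- no-port MEM/MEM
[5] i7  ld  -- tail

ISSUED = 6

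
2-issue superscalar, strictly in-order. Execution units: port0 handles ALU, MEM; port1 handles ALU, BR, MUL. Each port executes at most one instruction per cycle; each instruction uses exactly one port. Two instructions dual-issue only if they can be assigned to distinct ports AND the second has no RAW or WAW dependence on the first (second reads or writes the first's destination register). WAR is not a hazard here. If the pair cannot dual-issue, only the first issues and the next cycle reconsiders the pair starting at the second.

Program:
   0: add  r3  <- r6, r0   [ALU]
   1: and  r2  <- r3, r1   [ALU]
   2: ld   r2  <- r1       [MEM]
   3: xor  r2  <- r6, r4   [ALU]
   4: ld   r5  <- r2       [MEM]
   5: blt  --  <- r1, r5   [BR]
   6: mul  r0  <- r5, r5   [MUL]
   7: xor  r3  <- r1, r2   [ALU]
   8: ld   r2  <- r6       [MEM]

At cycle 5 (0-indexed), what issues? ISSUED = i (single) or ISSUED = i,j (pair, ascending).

ISSUED = 5

0. add @i0  | RAW r3
1. and @i1  | WAW r2
2. ld @i2  | WAW r2
3. xor @i3  | RAW r2
4. ld @i4  | RAW r5
5. blt @i5  | no-port BR/MUL
6. mul+xor @i6,i7  | pair
7. ld @i8  | tail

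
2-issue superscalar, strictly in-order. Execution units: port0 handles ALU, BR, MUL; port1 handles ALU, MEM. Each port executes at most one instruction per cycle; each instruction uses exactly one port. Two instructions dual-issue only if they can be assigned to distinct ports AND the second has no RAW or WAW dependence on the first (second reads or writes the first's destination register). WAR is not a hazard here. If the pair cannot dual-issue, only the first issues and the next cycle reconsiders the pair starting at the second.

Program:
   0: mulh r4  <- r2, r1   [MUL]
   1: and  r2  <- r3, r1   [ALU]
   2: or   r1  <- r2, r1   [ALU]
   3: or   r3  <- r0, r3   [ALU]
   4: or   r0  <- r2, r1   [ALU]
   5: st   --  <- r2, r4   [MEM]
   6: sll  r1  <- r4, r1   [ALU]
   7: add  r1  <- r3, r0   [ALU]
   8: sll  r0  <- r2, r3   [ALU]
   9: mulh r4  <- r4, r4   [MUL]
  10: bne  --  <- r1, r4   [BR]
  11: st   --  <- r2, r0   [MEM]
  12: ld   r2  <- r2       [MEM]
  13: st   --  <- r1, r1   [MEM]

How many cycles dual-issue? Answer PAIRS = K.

PAIRS = 5

  cy0 -> i0&i1 (mulh+and) pair
  cy1 -> i2&i3 (or+or) pair
  cy2 -> i4&i5 (or+st) pair
  cy3 -> i6 (sll) WAW r1
  cy4 -> i7&i8 (add+sll) pair
  cy5 -> i9 (mulh) no-port MUL/BR
  cy6 -> i10&i11 (bne+st) pair
  cy7 -> i12 (ld) no-port MEM/MEM
  cy8 -> i13 (st) tail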